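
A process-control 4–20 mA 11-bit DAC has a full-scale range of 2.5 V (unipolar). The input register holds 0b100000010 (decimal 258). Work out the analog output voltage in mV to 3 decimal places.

LSB = 2.5 V / 2^11 = 1.221 mV.
Code 0b100000010 = 258 decimal.
V_out = 0 + 258 × 0.0012207 V = 0.314941 V.
= 314.941 mV.

314.941 mV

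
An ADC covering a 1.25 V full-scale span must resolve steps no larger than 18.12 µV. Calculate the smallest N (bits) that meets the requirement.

17 bits

Number of steps required ≥ 1.25 V / 18.12 µV = 68984.55.
Need 2^N ≥ 68984.55; 2^16 = 65536, 2^17 = 131072.
Minimum N = 17.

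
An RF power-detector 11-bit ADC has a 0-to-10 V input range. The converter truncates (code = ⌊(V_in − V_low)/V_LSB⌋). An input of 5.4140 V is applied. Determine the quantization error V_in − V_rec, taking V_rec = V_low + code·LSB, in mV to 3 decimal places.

One LSB is 10 V / 2048 = 4.883 mV.
Scaled input = 1108.7872 LSBs, so code = 1108.
V_rec = 0 + 1108·0.00488281 = 5.4101562 V.
Error = 5.4140 − 5.4101562 = 0.00384375 V = 3.844 mV.

3.844 mV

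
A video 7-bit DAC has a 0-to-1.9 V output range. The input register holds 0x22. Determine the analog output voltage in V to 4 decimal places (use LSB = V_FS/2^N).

LSB = 1.9 V / 2^7 = 14.844 mV.
Code 0x22 = 34 decimal.
V_out = 0 + 34 × 0.0148437 V = 0.504687 V.

0.5047 V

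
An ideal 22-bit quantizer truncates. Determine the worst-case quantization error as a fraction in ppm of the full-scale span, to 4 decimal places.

Truncating → worst-case error = 1 LSB = V_FS/2^22, so 1e+06/4194304 = 0.238419 ppm of full scale.

0.2384 ppm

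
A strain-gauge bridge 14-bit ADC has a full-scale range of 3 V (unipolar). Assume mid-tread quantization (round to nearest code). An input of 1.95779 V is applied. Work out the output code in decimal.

With 16384 levels over 3 V, one step is 183.11 µV.
(1.95779 − 0) / 0.000183105 = 10692.144 LSBs.
round(10692.144) = 10692.

code 10692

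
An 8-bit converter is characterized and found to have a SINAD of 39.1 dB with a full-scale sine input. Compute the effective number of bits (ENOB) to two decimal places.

ENOB = (SINAD − 1.76) / 6.02 = (39.1 − 1.76)/6.02 = 6.203.

6.20 bits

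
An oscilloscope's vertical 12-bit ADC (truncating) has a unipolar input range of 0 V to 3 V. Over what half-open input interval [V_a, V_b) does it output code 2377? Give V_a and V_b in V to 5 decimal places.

LSB = 3/2^12 = 0.732 mV.
V_a = V_low + 2377·LSB = 1.74097 V; V_b = V_low + 2378·LSB = 1.7417 V.

[1.74097 V, 1.74170 V)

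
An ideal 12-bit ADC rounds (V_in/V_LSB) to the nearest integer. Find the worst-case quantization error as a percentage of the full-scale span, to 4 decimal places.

0.0122 %

Rounding → worst-case error = ½ LSB = V_FS/2^13, so 100/8192 = 0.012207 % of full scale.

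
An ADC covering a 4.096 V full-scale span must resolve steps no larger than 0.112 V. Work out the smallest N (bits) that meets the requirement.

6 bits

Number of steps required ≥ 4.096 V / 0.112 V = 36.57.
Need 2^N ≥ 36.57; 2^5 = 32, 2^6 = 64.
Minimum N = 6.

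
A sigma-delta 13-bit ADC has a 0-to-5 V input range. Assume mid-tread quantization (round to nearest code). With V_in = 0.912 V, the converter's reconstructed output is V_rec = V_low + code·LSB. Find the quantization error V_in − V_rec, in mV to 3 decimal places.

Step size: 5 V ÷ 2^13 = 0.610 mV.
(V_in − V_low)/LSB = (0.912 − 0)/0.000610352 = 1494.2208 → code 1494 (round).
V_rec = 0 + 1494·0.000610352 = 0.91186523 V.
Difference: 0.000134766 V → 0.135 mV.

0.135 mV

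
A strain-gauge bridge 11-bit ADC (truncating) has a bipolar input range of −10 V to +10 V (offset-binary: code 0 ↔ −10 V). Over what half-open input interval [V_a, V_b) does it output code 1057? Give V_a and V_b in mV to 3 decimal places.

LSB = 20/2^11 = 9.766 mV.
V_a = V_low + 1057·LSB = 0.322266 V; V_b = V_low + 1058·LSB = 0.332031 V.

[322.266 mV, 332.031 mV)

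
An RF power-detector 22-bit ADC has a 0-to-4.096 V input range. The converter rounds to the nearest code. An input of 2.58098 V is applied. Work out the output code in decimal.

code 2642924

LSB = 4.096 V / 4194304 = 0.98 µV.
Input sits at 2642923.520 steps above V_low.
So the output code is 2642924.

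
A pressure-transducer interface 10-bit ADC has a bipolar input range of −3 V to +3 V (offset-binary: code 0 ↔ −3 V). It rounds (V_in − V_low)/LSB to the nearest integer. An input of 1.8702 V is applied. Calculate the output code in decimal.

Full-scale span = 6 V; LSB = 6/2^10 = 5.859 mV.
(1.8702 − (−3)) / 0.00585938 = 831.181 LSBs.
So the output code is 831.

code 831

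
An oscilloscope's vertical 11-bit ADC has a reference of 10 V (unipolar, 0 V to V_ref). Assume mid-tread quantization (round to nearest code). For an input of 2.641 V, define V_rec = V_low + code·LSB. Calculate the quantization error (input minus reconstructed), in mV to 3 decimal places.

LSB = 10/2^11 = 4.883 mV.
(V_in − V_low)/LSB = (2.641 − 0)/0.00488281 = 540.8768 → code 541 (round).
V_rec = 0 + 541·0.00488281 = 2.6416016 V.
Error = 2.641 − 2.6416016 = -0.000601562 V = -0.602 mV.

-0.602 mV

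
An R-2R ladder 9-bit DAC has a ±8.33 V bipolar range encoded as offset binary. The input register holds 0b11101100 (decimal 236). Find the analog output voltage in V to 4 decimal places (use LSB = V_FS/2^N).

-0.6508 V

LSB = 16.66 V / 2^9 = 32.539 mV.
Code 0b11101100 = 236 decimal.
V_out = (−8.33) + 236 × 0.0325391 V = -0.650781 V.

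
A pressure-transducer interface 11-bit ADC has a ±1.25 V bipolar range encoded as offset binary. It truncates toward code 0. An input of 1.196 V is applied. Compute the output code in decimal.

Full-scale span = 2.5 V; LSB = 2.5/2^11 = 1.221 mV.
Input sits at 2003.763 steps above V_low.
⌊·⌋(2003.763) = 2003.

code 2003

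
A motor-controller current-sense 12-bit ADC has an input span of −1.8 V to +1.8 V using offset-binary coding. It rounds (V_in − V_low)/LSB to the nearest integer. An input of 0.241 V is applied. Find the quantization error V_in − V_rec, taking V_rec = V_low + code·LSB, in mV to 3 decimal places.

Step size: 3.6 V ÷ 2^12 = 0.879 mV.
Scaled input = 2322.2044 LSBs, so code = 2322.
Reconstructed: 0.24082031 V.
V_in − V_rec = 0.000179687 V = 0.180 mV.

0.180 mV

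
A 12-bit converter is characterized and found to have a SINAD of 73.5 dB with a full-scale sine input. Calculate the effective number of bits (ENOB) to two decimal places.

11.92 bits

ENOB = (SINAD − 1.76) / 6.02 = (73.5 − 1.76)/6.02 = 11.917.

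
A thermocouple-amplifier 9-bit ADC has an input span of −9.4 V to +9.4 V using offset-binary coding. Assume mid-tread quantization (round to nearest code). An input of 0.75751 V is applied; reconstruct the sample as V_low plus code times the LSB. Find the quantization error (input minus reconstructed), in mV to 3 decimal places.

-13.584 mV

LSB = 18.8/2^9 = 36.719 mV.
(0.75751 − (−9.4))/0.0367188 = 276.6301; round gives code 277.
Code 277 maps back to (−9.4) + 277×0.0367188 V = 0.77109375 V.
Error = 0.75751 − 0.77109375 = -0.0135838 V = -13.584 mV.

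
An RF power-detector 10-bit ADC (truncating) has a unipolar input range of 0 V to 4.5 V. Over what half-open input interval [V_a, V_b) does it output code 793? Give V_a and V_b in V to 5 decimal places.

LSB = 4.5/2^10 = 4.395 mV.
V_a = V_low + 793·LSB = 3.48486 V; V_b = V_low + 794·LSB = 3.48926 V.

[3.48486 V, 3.48926 V)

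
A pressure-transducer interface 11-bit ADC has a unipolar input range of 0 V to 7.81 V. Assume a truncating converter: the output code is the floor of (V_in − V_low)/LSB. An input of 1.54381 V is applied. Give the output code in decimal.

code 404

With 2048 levels over 7.81 V, one step is 3.813 mV.
(V_in − V_low)/LSB = (1.54381 − 0) / 0.00381348 = 404.830.
So the output code is 404.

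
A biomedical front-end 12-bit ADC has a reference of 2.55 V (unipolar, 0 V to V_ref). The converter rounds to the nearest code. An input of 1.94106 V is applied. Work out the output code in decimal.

Full-scale span = 2.55 V; LSB = 2.55/2^12 = 0.623 mV.
Input sits at 3117.875 steps above V_low.
So the output code is 3118.

code 3118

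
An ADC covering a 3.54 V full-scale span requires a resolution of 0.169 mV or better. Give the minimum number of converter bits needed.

15 bits

Number of steps required ≥ 3.54 V / 0.169 mV = 20946.75.
Need 2^N ≥ 20946.75; 2^14 = 16384, 2^15 = 32768.
Minimum N = 15.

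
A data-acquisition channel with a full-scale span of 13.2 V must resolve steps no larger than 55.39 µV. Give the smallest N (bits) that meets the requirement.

18 bits

Number of steps required ≥ 13.2 V / 55.39 µV = 238310.16.
Need 2^N ≥ 238310.16; 2^17 = 131072, 2^18 = 262144.
Minimum N = 18.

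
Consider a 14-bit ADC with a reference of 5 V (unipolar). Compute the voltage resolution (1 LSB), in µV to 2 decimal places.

305.18 µV

Full-scale span = 5 V.
LSB = 5 / 2^14 = 5 / 16384 = 0.000305176 V = 305.18 µV.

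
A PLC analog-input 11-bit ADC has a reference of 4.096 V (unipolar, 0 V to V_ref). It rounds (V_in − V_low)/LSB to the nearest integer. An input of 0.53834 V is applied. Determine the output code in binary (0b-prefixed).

Full-scale span = 4.096 V; LSB = 4.096/2^11 = 2.000 mV.
Input sits at 269.170 steps above V_low.
Round → code 269.
In binary (0b-prefixed): 0b100001101.

code 0b100001101 (decimal 269)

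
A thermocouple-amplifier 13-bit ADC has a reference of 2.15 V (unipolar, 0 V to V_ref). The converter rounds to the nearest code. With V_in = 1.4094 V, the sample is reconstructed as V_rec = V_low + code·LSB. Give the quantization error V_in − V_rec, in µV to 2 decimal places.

Step size: 2.15 V ÷ 2^13 = 262.45 µV.
Scaled input = 5370.1418 LSBs, so code = 5370.
Reconstructed: 1.4093628 V.
V_in − V_rec = 3.7207e-05 V = 37.21 µV.

37.21 µV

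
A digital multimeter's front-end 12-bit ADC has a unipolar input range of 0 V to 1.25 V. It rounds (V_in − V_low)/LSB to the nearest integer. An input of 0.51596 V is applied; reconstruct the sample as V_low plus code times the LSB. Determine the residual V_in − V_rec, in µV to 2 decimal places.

-92.25 µV

Step size: 1.25 V ÷ 2^12 = 305.18 µV.
(0.51596 − 0)/0.000305176 = 1690.6977; round gives code 1691.
Reconstructed: 0.51605225 V.
V_in − V_rec = -9.22461e-05 V = -92.25 µV.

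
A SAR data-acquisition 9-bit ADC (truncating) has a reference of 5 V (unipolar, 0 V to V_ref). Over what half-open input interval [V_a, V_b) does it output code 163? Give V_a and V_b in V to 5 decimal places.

LSB = 5/2^9 = 9.766 mV.
V_a = V_low + 163·LSB = 1.5918 V; V_b = V_low + 164·LSB = 1.60156 V.

[1.59180 V, 1.60156 V)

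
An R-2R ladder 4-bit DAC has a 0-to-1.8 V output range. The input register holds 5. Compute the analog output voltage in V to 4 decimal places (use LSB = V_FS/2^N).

LSB = 1.8 V / 2^4 = 112.500 mV.
V_out = 0 + 5 × 0.1125 V = 0.5625 V.

0.5625 V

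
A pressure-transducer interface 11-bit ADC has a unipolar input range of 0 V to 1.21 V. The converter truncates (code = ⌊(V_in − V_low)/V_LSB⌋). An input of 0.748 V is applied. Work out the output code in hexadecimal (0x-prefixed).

LSB = 1.21 V / 2048 = 0.591 mV.
(0.748 − 0) / 0.00059082 = 1266.036 LSBs.
⌊·⌋(1266.036) = 1266.
In hexadecimal (0x-prefixed): 0x4F2.

code 0x4F2 (decimal 1266)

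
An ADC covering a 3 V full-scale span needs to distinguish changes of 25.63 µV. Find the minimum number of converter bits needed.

17 bits

Number of steps required ≥ 3 V / 25.63 µV = 117050.33.
Need 2^N ≥ 117050.33; 2^16 = 65536, 2^17 = 131072.
Minimum N = 17.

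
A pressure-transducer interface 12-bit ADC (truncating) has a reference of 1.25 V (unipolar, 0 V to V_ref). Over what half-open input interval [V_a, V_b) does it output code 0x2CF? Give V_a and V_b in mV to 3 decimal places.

LSB = 1.25/2^12 = 305.18 µV.
Code 0x2CF = 719 decimal.
V_a = V_low + 719·LSB = 0.219421 V; V_b = V_low + 720·LSB = 0.219727 V.

[219.421 mV, 219.727 mV)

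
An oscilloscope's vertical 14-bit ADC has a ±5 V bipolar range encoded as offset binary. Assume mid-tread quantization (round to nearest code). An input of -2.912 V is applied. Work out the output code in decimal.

Full-scale span = 10 V; LSB = 10/2^14 = 0.610 mV.
(V_in − V_low)/LSB = (-2.912 − (−5)) / 0.000610352 = 3420.979.
Round → code 3421.

code 3421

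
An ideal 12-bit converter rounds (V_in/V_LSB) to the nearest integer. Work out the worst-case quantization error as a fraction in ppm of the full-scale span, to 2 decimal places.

122.07 ppm

Rounding → worst-case error = ½ LSB = V_FS/2^13, so 1e+06/8192 = 122.07 ppm of full scale.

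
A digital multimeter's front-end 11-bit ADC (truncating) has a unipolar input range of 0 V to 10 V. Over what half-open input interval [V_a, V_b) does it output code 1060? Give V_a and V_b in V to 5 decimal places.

LSB = 10/2^11 = 4.883 mV.
V_a = V_low + 1060·LSB = 5.17578 V; V_b = V_low + 1061·LSB = 5.18066 V.

[5.17578 V, 5.18066 V)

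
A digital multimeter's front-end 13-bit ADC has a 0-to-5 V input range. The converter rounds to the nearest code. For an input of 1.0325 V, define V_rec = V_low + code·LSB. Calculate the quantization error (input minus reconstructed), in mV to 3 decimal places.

Step size: 5 V ÷ 2^13 = 0.610 mV.
Scaled input = 1691.6480 LSBs, so code = 1692.
Reconstructed: 1.0327148 V.
V_in − V_rec = -0.000214844 V = -0.215 mV.

-0.215 mV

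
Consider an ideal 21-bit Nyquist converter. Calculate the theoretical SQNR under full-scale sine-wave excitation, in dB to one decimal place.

128.2 dB

SNR ≈ 6.02·N + 1.76 dB = 6.02·21 + 1.76 = 128.18 dB.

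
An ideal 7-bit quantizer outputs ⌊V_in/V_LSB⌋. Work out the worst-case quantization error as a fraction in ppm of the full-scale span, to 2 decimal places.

Truncating → worst-case error = 1 LSB = V_FS/2^7, so 1e+06/128 = 7812.5 ppm of full scale.

7812.50 ppm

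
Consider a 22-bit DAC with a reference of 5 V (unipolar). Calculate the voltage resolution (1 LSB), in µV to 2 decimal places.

1.19 µV

Full-scale span = 5 V.
LSB = 5 / 2^22 = 5 / 4194304 = 1.19209e-06 V = 1.19 µV.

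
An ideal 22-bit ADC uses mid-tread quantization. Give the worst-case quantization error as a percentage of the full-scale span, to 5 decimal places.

Rounding → worst-case error = ½ LSB = V_FS/2^23, so 100/8388608 = 1.19209e-05 % of full scale.

0.00001 %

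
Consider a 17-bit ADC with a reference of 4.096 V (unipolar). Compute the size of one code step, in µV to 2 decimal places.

31.25 µV

Full-scale span = 4.096 V.
LSB = 4.096 / 2^17 = 4.096 / 131072 = 3.125e-05 V = 31.25 µV.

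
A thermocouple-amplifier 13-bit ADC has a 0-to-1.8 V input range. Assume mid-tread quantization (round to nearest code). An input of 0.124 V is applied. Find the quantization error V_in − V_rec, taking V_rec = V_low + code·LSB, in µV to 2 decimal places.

74.22 µV

LSB = 1.8/2^13 = 219.73 µV.
Scaled input = 564.3378 LSBs, so code = 564.
V_rec = 0 + 564·0.000219727 = 0.12392578 V.
V_in − V_rec = 7.42187e-05 V = 74.22 µV.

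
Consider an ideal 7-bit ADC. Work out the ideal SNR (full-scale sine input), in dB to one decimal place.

SNR ≈ 6.02·N + 1.76 dB = 6.02·7 + 1.76 = 43.90 dB.

43.9 dB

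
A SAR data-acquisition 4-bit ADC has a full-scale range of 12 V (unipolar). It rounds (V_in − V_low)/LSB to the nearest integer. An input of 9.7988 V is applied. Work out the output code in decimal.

With 16 levels over 12 V, one step is 0.7500 V.
(V_in − V_low)/LSB = (9.7988 − 0) / 0.75 = 13.065.
round(13.065) = 13.

code 13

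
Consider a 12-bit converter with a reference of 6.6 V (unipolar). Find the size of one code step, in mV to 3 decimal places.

1.611 mV

Full-scale span = 6.6 V.
LSB = 6.6 / 2^12 = 6.6 / 4096 = 0.00161133 V = 1.611 mV.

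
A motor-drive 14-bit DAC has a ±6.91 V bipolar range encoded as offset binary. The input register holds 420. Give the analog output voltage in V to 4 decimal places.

-6.5557 V

LSB = 13.82 V / 2^14 = 0.844 mV.
V_out = (−6.91) + 420 × 0.000843506 V = -6.55573 V.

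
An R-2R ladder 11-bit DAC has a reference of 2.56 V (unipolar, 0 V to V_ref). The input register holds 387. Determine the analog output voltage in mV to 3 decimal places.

LSB = 2.56 V / 2^11 = 1.250 mV.
V_out = 0 + 387 × 0.00125 V = 0.48375 V.
= 483.750 mV.

483.750 mV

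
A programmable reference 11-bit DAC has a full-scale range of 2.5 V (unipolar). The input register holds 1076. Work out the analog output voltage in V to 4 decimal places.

1.3135 V

LSB = 2.5 V / 2^11 = 1.221 mV.
V_out = 0 + 1076 × 0.0012207 V = 1.31348 V.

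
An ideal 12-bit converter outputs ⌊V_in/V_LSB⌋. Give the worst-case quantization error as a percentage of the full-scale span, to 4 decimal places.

Truncating → worst-case error = 1 LSB = V_FS/2^12, so 100/4096 = 0.0244141 % of full scale.

0.0244 %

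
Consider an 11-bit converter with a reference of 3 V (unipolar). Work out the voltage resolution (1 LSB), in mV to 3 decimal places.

Full-scale span = 3 V.
LSB = 3 / 2^11 = 3 / 2048 = 0.00146484 V = 1.465 mV.

1.465 mV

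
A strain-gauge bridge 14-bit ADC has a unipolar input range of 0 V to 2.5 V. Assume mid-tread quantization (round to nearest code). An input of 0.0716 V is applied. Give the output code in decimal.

With 16384 levels over 2.5 V, one step is 152.59 µV.
(V_in − V_low)/LSB = (0.0716 − 0) / 0.000152588 = 469.238.
Round → code 469.

code 469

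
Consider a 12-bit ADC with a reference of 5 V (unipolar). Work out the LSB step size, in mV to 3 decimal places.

Full-scale span = 5 V.
LSB = 5 / 2^12 = 5 / 4096 = 0.0012207 V = 1.221 mV.

1.221 mV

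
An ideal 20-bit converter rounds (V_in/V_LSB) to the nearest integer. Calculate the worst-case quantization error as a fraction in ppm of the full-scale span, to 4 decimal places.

Rounding → worst-case error = ½ LSB = V_FS/2^21, so 1e+06/2097152 = 0.476837 ppm of full scale.

0.4768 ppm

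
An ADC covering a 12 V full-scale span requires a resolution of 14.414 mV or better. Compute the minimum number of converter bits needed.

10 bits

Number of steps required ≥ 12 V / 14.414 mV = 832.52.
Need 2^N ≥ 832.52; 2^9 = 512, 2^10 = 1024.
Minimum N = 10.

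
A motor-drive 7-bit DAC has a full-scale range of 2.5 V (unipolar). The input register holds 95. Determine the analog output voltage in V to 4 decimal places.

1.8555 V

LSB = 2.5 V / 2^7 = 19.531 mV.
V_out = 0 + 95 × 0.0195312 V = 1.85547 V.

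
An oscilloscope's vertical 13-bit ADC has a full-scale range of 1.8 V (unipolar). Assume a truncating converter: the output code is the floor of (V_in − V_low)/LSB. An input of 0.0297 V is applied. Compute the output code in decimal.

Full-scale span = 1.8 V; LSB = 1.8/2^13 = 219.73 µV.
(0.0297 − 0) / 0.000219727 = 135.168 LSBs.
So the output code is 135.

code 135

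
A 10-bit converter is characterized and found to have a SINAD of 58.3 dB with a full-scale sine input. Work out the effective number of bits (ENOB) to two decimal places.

9.39 bits

ENOB = (SINAD − 1.76) / 6.02 = (58.3 − 1.76)/6.02 = 9.392.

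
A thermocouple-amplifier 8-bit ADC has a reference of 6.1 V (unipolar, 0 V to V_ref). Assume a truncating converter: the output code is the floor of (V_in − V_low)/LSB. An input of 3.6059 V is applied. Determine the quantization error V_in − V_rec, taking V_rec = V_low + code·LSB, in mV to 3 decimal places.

Step size: 6.1 V ÷ 2^8 = 23.828 mV.
Scaled input = 151.3296 LSBs, so code = 151.
V_rec = 0 + 151·0.0238281 = 3.5980469 V.
Error = 3.6059 − 3.5980469 = 0.00785313 V = 7.853 mV.

7.853 mV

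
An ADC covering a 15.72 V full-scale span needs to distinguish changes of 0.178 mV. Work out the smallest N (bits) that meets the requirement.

17 bits

Number of steps required ≥ 15.72 V / 0.178 mV = 88314.61.
Need 2^N ≥ 88314.61; 2^16 = 65536, 2^17 = 131072.
Minimum N = 17.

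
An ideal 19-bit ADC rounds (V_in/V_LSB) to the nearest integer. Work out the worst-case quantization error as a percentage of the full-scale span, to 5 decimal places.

0.00010 %

Rounding → worst-case error = ½ LSB = V_FS/2^20, so 100/1048576 = 9.53674e-05 % of full scale.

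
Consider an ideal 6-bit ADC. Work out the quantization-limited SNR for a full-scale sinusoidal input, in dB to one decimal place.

SNR ≈ 6.02·N + 1.76 dB = 6.02·6 + 1.76 = 37.88 dB.

37.9 dB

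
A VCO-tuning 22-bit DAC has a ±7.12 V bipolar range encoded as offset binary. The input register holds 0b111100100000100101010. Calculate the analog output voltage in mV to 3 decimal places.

-388.363 mV

LSB = 14.24 V / 2^22 = 3.40 µV.
Code 0b111100100000100101010 = 1982762 decimal.
V_out = (−7.12) + 1982762 × 3.39508e-06 V = -0.388363 V.
= -388.363 mV.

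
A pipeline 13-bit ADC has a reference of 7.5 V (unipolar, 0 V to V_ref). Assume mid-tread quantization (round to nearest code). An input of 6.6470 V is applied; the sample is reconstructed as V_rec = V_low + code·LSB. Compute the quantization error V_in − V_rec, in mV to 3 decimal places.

One LSB is 7.5 V / 8192 = 0.916 mV.
(6.6470 − 0)/0.000915527 = 7260.2965; round gives code 7260.
Code 7260 maps back to 0 + 7260×0.000915527 V = 6.6467285 V.
Error = 6.6470 − 6.6467285 = 0.000271484 V = 0.271 mV.

0.271 mV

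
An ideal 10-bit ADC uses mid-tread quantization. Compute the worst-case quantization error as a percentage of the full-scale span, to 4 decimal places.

Rounding → worst-case error = ½ LSB = V_FS/2^11, so 100/2048 = 0.0488281 % of full scale.

0.0488 %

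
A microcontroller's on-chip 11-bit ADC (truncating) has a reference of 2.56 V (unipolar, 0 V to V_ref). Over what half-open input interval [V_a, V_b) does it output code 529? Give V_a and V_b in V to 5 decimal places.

LSB = 2.56/2^11 = 1.250 mV.
V_a = V_low + 529·LSB = 0.66125 V; V_b = V_low + 530·LSB = 0.6625 V.

[0.66125 V, 0.66250 V)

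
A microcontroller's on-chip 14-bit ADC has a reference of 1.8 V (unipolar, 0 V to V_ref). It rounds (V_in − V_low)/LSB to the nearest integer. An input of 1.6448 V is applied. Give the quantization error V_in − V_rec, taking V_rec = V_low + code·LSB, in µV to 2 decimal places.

36.82 µV

LSB = 1.8/2^14 = 109.86 µV.
(V_in − V_low)/LSB = (1.6448 − 0)/0.000109863 = 14971.3351 → code 14971 (round).
Reconstructed: 1.6447632 V.
Error = 1.6448 − 1.6447632 = 3.68164e-05 V = 36.82 µV.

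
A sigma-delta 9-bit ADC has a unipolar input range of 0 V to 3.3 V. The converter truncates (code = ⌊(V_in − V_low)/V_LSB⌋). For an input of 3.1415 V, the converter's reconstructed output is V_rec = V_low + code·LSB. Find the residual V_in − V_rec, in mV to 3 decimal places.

Step size: 3.3 V ÷ 2^9 = 6.445 mV.
(V_in − V_low)/LSB = (3.1415 − 0)/0.00644531 = 487.4085 → code 487 (floor).
Code 487 maps back to 0 + 487×0.00644531 V = 3.1388672 V.
Error = 3.1415 − 3.1388672 = 0.00263281 V = 2.633 mV.

2.633 mV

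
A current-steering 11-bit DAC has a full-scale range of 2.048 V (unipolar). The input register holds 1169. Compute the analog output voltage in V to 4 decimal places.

1.1690 V

LSB = 2.048 V / 2^11 = 1.000 mV.
V_out = 0 + 1169 × 0.001 V = 1.169 V.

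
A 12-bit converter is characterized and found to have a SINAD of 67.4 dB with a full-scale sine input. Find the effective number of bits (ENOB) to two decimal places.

ENOB = (SINAD − 1.76) / 6.02 = (67.4 − 1.76)/6.02 = 10.904.

10.90 bits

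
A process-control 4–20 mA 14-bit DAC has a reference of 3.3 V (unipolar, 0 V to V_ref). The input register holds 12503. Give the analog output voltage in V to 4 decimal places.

LSB = 3.3 V / 2^14 = 201.42 µV.
V_out = 0 + 12503 × 0.000201416 V = 2.5183 V.

2.5183 V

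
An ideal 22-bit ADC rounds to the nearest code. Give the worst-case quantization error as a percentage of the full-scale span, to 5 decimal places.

0.00001 %

Rounding → worst-case error = ½ LSB = V_FS/2^23, so 100/8388608 = 1.19209e-05 % of full scale.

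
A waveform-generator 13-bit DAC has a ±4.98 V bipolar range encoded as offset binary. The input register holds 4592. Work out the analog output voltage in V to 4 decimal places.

0.6030 V

LSB = 9.96 V / 2^13 = 1.216 mV.
V_out = (−4.98) + 4592 × 0.00121582 V = 0.603047 V.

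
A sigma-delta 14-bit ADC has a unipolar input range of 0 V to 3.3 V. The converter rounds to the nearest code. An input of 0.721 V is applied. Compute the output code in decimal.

code 3580

Full-scale span = 3.3 V; LSB = 3.3/2^14 = 201.42 µV.
Input sits at 3579.656 steps above V_low.
So the output code is 3580.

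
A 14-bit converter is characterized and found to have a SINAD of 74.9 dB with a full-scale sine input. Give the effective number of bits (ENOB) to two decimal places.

12.15 bits

ENOB = (SINAD − 1.76) / 6.02 = (74.9 − 1.76)/6.02 = 12.150.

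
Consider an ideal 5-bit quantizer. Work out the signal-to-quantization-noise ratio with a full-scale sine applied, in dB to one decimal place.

SNR ≈ 6.02·N + 1.76 dB = 6.02·5 + 1.76 = 31.86 dB.

31.9 dB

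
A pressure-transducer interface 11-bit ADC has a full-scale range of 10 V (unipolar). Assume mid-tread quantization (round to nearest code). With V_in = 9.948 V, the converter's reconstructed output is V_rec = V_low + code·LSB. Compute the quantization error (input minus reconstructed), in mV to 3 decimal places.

1.711 mV

Step size: 10 V ÷ 2^11 = 4.883 mV.
Scaled input = 2037.3504 LSBs, so code = 2037.
Reconstructed: 9.9462891 V.
V_in − V_rec = 0.00171094 V = 1.711 mV.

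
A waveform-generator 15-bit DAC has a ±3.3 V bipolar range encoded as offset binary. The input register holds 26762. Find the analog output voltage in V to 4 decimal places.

2.0903 V

LSB = 6.6 V / 2^15 = 201.42 µV.
V_out = (−3.3) + 26762 × 0.000201416 V = 2.0903 V.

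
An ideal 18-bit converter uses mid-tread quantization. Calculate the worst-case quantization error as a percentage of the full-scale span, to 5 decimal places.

0.00019 %

Rounding → worst-case error = ½ LSB = V_FS/2^19, so 100/524288 = 0.000190735 % of full scale.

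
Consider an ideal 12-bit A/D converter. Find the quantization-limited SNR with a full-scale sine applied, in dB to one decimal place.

74.0 dB

SNR ≈ 6.02·N + 1.76 dB = 6.02·12 + 1.76 = 74.00 dB.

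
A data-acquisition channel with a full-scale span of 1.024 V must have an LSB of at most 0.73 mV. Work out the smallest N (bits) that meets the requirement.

11 bits

Number of steps required ≥ 1.024 V / 0.73 mV = 1402.74.
Need 2^N ≥ 1402.74; 2^10 = 1024, 2^11 = 2048.
Minimum N = 11.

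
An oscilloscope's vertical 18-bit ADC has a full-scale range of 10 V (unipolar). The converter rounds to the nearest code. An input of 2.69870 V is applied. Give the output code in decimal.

Full-scale span = 10 V; LSB = 10/2^18 = 38.15 µV.
(2.69870 − 0) / 3.8147e-05 = 70744.801 LSBs.
Round → code 70745.

code 70745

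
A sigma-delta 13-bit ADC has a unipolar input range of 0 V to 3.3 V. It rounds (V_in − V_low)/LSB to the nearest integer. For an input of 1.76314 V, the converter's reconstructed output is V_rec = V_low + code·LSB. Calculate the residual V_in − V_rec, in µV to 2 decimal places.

One LSB is 3.3 V / 8192 = 402.83 µV.
Scaled input = 4376.8615 LSBs, so code = 4377.
Reconstructed: 1.7631958 V.
V_in − V_rec = -5.58008e-05 V = -55.80 µV.

-55.80 µV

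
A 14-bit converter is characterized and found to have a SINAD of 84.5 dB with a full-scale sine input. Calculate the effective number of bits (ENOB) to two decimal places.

ENOB = (SINAD − 1.76) / 6.02 = (84.5 − 1.76)/6.02 = 13.744.

13.74 bits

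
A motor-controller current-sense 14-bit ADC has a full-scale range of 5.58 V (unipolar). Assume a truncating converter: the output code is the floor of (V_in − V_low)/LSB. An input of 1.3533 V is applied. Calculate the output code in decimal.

With 16384 levels over 5.58 V, one step is 340.58 µV.
(V_in − V_low)/LSB = (1.3533 − 0) / 0.000340576 = 3973.560.
Floor → code 3973.

code 3973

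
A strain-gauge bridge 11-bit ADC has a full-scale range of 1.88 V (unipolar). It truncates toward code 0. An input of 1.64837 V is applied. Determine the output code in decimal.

code 1795

Full-scale span = 1.88 V; LSB = 1.88/2^11 = 0.918 mV.
Input sits at 1795.671 steps above V_low.
⌊·⌋(1795.671) = 1795.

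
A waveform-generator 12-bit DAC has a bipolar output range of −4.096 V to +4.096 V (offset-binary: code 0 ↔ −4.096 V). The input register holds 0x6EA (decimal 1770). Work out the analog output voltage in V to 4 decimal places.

LSB = 8.192 V / 2^12 = 2.000 mV.
Code 0x6EA = 1770 decimal.
V_out = (−4.096) + 1770 × 0.002 V = -0.556 V.

-0.5560 V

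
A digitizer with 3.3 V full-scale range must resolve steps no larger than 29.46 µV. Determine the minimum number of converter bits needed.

17 bits

Number of steps required ≥ 3.3 V / 29.46 µV = 112016.29.
Need 2^N ≥ 112016.29; 2^16 = 65536, 2^17 = 131072.
Minimum N = 17.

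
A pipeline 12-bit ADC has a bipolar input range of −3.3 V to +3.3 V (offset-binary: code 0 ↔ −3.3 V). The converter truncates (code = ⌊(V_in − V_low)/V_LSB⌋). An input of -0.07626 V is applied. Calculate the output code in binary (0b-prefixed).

code 0b11111010000 (decimal 2000)

LSB = 6.6 V / 4096 = 1.611 mV.
Input sits at 2000.673 steps above V_low.
⌊·⌋(2000.673) = 2000.
In binary (0b-prefixed): 0b11111010000.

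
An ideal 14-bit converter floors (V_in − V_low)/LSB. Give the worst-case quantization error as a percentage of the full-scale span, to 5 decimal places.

0.00610 %

Truncating → worst-case error = 1 LSB = V_FS/2^14, so 100/16384 = 0.00610352 % of full scale.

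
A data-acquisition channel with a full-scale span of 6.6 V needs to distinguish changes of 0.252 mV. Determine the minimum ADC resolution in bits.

15 bits

Number of steps required ≥ 6.6 V / 0.252 mV = 26190.48.
Need 2^N ≥ 26190.48; 2^14 = 16384, 2^15 = 32768.
Minimum N = 15.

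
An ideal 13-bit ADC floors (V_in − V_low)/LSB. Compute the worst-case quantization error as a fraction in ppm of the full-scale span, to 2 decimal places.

122.07 ppm

Truncating → worst-case error = 1 LSB = V_FS/2^13, so 1e+06/8192 = 122.07 ppm of full scale.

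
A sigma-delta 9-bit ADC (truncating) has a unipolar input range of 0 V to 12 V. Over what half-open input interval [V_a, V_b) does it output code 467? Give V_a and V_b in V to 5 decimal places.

[10.94531 V, 10.96875 V)

LSB = 12/2^9 = 23.438 mV.
V_a = V_low + 467·LSB = 10.9453 V; V_b = V_low + 468·LSB = 10.9688 V.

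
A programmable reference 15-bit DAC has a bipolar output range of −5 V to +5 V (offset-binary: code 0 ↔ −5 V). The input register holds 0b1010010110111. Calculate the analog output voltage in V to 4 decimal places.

LSB = 10 V / 2^15 = 305.18 µV.
Code 0b1010010110111 = 5303 decimal.
V_out = (−5) + 5303 × 0.000305176 V = -3.38165 V.

-3.3817 V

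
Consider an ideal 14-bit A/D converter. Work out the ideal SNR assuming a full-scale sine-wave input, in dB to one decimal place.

86.0 dB

SNR ≈ 6.02·N + 1.76 dB = 6.02·14 + 1.76 = 86.04 dB.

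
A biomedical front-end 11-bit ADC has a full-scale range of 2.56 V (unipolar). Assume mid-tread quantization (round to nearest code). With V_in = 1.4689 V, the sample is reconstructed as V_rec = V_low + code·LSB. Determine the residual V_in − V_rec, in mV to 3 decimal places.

One LSB is 2.56 V / 2048 = 1.250 mV.
Scaled input = 1175.1200 LSBs, so code = 1175.
Code 1175 maps back to 0 + 1175×0.00125 V = 1.46875 V.
Difference: 0.00015 V → 0.150 mV.

0.150 mV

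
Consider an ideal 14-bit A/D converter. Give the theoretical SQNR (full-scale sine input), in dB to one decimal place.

SNR ≈ 6.02·N + 1.76 dB = 6.02·14 + 1.76 = 86.04 dB.

86.0 dB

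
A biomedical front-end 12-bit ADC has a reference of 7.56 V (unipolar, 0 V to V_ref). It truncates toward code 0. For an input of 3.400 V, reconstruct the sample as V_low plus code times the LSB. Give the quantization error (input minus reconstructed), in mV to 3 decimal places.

0.215 mV

One LSB is 7.56 V / 4096 = 1.846 mV.
Scaled input = 1842.1164 LSBs, so code = 1842.
Reconstructed: 3.3997852 V.
Error = 3.400 − 3.3997852 = 0.000214844 V = 0.215 mV.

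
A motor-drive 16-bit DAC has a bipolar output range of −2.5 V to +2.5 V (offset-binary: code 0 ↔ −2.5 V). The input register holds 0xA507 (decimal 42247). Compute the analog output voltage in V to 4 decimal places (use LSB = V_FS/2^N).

LSB = 5 V / 2^16 = 76.29 µV.
Code 0xA507 = 42247 decimal.
V_out = (−2.5) + 42247 × 7.62939e-05 V = 0.72319 V.

0.7232 V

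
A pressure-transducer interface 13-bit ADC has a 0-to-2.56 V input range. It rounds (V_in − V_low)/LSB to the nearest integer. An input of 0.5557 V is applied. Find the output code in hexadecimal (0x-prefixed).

code 0x6F2 (decimal 1778)

With 8192 levels over 2.56 V, one step is 312.50 µV.
(V_in − V_low)/LSB = (0.5557 − 0) / 0.0003125 = 1778.240.
Round → code 1778.
In hexadecimal (0x-prefixed): 0x6F2.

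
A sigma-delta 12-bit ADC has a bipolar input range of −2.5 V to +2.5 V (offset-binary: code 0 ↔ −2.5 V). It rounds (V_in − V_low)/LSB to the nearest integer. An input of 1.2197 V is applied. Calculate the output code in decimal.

code 3047

Full-scale span = 5 V; LSB = 5/2^12 = 1.221 mV.
(V_in − V_low)/LSB = (1.2197 − (−2.5)) / 0.0012207 = 3047.178.
Round → code 3047.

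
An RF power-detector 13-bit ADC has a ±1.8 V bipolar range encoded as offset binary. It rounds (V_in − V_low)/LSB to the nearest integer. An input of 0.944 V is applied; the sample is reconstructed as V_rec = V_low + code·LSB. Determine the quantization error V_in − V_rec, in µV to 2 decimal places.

54.69 µV

Step size: 3.6 V ÷ 2^13 = 439.45 µV.
(0.944 − (−1.8))/0.000439453 = 6244.1244; round gives code 6244.
Reconstructed: 0.94394531 V.
Difference: 5.46875e-05 V → 54.69 µV.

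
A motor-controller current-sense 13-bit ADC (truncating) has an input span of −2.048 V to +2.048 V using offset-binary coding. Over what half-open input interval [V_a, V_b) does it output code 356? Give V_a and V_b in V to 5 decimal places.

[-1.87000 V, -1.86950 V)

LSB = 4.096/2^13 = 0.500 mV.
V_a = V_low + 356·LSB = -1.87 V; V_b = V_low + 357·LSB = -1.8695 V.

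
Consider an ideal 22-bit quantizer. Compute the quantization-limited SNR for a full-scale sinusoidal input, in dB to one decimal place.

SNR ≈ 6.02·N + 1.76 dB = 6.02·22 + 1.76 = 134.20 dB.

134.2 dB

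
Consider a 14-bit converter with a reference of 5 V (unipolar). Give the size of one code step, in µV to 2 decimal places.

Full-scale span = 5 V.
LSB = 5 / 2^14 = 5 / 16384 = 0.000305176 V = 305.18 µV.

305.18 µV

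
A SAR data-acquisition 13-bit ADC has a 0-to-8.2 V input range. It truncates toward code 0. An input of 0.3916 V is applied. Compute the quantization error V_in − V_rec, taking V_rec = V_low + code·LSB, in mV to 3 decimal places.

0.218 mV

One LSB is 8.2 V / 8192 = 1.001 mV.
(0.3916 − 0)/0.00100098 = 391.2180; ⌊·⌋ gives code 391.
Code 391 maps back to 0 + 391×0.00100098 V = 0.39138184 V.
V_in − V_rec = 0.000218164 V = 0.218 mV.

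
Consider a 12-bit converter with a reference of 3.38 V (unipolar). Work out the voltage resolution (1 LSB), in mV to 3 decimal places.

Full-scale span = 3.38 V.
LSB = 3.38 / 2^12 = 3.38 / 4096 = 0.000825195 V = 0.825 mV.

0.825 mV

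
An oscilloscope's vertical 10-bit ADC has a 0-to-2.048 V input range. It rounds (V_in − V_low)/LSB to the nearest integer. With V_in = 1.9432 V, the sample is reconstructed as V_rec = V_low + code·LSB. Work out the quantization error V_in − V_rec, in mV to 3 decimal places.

-0.800 mV

One LSB is 2.048 V / 1024 = 2.000 mV.
(1.9432 − 0)/0.002 = 971.6000; round gives code 972.
Code 972 maps back to 0 + 972×0.002 V = 1.944 V.
V_in − V_rec = -0.0008 V = -0.800 mV.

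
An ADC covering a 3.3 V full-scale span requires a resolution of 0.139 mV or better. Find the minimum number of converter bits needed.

Number of steps required ≥ 3.3 V / 0.139 mV = 23741.01.
Need 2^N ≥ 23741.01; 2^14 = 16384, 2^15 = 32768.
Minimum N = 15.

15 bits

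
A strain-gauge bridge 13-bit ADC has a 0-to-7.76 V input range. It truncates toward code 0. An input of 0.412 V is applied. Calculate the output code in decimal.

code 434

LSB = 7.76 V / 8192 = 0.947 mV.
(0.412 − 0) / 0.000947266 = 434.936 LSBs.
So the output code is 434.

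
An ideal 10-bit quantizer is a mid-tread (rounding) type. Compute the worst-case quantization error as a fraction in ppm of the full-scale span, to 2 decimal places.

488.28 ppm

Rounding → worst-case error = ½ LSB = V_FS/2^11, so 1e+06/2048 = 488.281 ppm of full scale.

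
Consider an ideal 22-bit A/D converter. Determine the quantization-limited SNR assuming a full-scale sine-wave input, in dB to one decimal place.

134.2 dB

SNR ≈ 6.02·N + 1.76 dB = 6.02·22 + 1.76 = 134.20 dB.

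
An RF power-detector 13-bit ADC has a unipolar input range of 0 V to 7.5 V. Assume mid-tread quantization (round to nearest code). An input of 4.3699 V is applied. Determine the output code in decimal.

code 4773

LSB = 7.5 V / 8192 = 0.916 mV.
(V_in − V_low)/LSB = (4.3699 − 0) / 0.000915527 = 4773.096.
round(4773.096) = 4773.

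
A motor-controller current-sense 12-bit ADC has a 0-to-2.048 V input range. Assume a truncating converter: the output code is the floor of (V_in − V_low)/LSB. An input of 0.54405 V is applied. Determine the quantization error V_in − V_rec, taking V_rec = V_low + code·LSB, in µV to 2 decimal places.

LSB = 2.048/2^12 = 0.500 mV.
(0.54405 − 0)/0.0005 = 1088.1000; ⌊·⌋ gives code 1088.
V_rec = 0 + 1088·0.0005 = 0.544 V.
Error = 0.54405 − 0.544 = 5e-05 V = 50.00 µV.

50.00 µV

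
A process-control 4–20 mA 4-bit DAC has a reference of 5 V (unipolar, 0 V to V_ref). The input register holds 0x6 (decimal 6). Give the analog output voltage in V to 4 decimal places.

1.8750 V

LSB = 5 V / 2^4 = 312.500 mV.
Code 0x6 = 6 decimal.
V_out = 0 + 6 × 0.3125 V = 1.875 V.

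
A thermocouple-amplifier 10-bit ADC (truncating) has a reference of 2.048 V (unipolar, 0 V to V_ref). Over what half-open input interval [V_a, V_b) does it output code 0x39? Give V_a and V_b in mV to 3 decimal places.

LSB = 2.048/2^10 = 2.000 mV.
Code 0x39 = 57 decimal.
V_a = V_low + 57·LSB = 0.114 V; V_b = V_low + 58·LSB = 0.116 V.

[114.000 mV, 116.000 mV)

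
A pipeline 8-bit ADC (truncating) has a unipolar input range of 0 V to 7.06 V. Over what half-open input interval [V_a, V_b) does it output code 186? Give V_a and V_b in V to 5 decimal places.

LSB = 7.06/2^8 = 27.578 mV.
V_a = V_low + 186·LSB = 5.12953 V; V_b = V_low + 187·LSB = 5.15711 V.

[5.12953 V, 5.15711 V)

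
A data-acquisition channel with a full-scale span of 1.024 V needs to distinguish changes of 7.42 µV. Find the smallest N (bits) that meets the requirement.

18 bits

Number of steps required ≥ 1.024 V / 7.42 µV = 138005.39.
Need 2^N ≥ 138005.39; 2^17 = 131072, 2^18 = 262144.
Minimum N = 18.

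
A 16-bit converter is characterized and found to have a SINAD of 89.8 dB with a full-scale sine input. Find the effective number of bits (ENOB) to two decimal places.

14.62 bits

ENOB = (SINAD − 1.76) / 6.02 = (89.8 − 1.76)/6.02 = 14.625.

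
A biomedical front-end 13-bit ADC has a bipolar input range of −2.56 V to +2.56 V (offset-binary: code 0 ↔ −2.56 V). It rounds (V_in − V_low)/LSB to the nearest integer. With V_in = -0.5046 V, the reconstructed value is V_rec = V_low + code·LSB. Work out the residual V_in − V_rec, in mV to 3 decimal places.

LSB = 5.12/2^13 = 0.625 mV.
Scaled input = 3288.6400 LSBs, so code = 3289.
Reconstructed: -0.504375 V.
Difference: -0.000225 V → -0.225 mV.

-0.225 mV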